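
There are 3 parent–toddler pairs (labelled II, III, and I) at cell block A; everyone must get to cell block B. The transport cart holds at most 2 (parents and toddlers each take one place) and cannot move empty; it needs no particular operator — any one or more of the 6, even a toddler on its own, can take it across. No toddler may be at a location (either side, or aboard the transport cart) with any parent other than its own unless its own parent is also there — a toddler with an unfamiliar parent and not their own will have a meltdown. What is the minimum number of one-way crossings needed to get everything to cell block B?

11

Counting alone: each trip to cell block B takes at most 2 across and each return brings at least 1 back, so after t trips out (and t−1 returns) at most 2t − (t−1) of the 6 are across; that first reaches 6 at t = 5, so at least 9 crossings are needed.
The safety rule pushes this higher. Following every safe sequence of crossings, the most of the 6 that can be at cell block B as the transport cart arrives there on crossing 9 is 5 — never all 6.
So no plan with fewer than 11 crossings exists, and this one achieves 11:
1. parent II and toddler II cross → cell block B.
2. parent II crosses ← cell block A.
3. toddler I and toddler III cross → cell block B.
4. toddler II crosses ← cell block A.
5. parent I and parent III cross → cell block B.
6. parent III and toddler III cross ← cell block A.
7. parent II and parent III cross → cell block B.
8. toddler I crosses ← cell block A.
9. toddler II and toddler III cross → cell block B.
10. parent I crosses ← cell block A.
11. parent I and toddler I cross → cell block B.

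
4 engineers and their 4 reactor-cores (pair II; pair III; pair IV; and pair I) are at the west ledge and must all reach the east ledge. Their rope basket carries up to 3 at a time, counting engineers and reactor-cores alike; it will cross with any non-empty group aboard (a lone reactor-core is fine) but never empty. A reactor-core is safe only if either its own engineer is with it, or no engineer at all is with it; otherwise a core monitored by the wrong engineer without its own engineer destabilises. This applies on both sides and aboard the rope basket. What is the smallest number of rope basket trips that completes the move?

9

Counting alone: each trip to the east ledge takes at most 3 across and each return brings at least 1 back, so after t trips out (and t−1 returns) at most 3t − (t−1) of the 8 are across; that first reaches 8 at t = 4, so at least 7 crossings are needed.
The safety rule pushes this higher. Following every safe sequence of crossings, the most of the 8 that can be at the east ledge as the rope basket arrives there on crossing 7 is 7 — never all 8.
So no plan with fewer than 9 crossings exists, and this one achieves 9:
1. engineer II and reactor-core II cross → the east ledge.
2. engineer II crosses ← the west ledge.
3. engineer II, engineer III, and reactor-core III cross → the east ledge.
4. engineer II and reactor-core II cross ← the west ledge.
5. engineer I, engineer II, and engineer IV cross → the east ledge.
6. reactor-core III crosses ← the west ledge.
7. reactor-core II and reactor-core III cross → the east ledge.
8. reactor-core II crosses ← the west ledge.
9. reactor-core I, reactor-core II, and reactor-core IV cross → the east ledge.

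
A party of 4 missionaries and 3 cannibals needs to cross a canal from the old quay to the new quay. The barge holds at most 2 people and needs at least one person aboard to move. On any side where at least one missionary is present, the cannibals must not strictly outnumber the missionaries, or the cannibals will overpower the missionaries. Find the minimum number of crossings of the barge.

Counting alone: each trip to the new quay takes at most 2 across and each return brings at least 1 back, so after t trips out (and t−1 returns) at most 2t − (t−1) of the 7 are across; that first reaches 7 at t = 6, so at least 11 crossings are needed.
The plan below uses exactly 11 crossings, so it is optimal:
1. 2 cannibals → the new quay.  (the old quay: 4M 1C; the new quay: 0M 2C)
2. 1 cannibal ← the old quay.  (the old quay: 4M 2C; the new quay: 0M 1C)
3. 2 cannibals → the new quay.  (the old quay: 4M 0C; the new quay: 0M 3C)
4. 1 cannibal ← the old quay.  (the old quay: 4M 1C; the new quay: 0M 2C)
5. 2 missionaries → the new quay.  (the old quay: 2M 1C; the new quay: 2M 2C)
6. 1 cannibal ← the old quay.  (the old quay: 2M 2C; the new quay: 2M 1C)
7. 1 missionary and 1 cannibal → the new quay.  (the old quay: 1M 1C; the new quay: 3M 2C)
8. 1 missionary ← the old quay.  (the old quay: 2M 1C; the new quay: 2M 2C)
9. 1 missionary and 1 cannibal → the new quay.  (the old quay: 1M 0C; the new quay: 3M 3C)
10. 1 cannibal ← the old quay.  (the old quay: 1M 1C; the new quay: 3M 2C)
11. 1 missionary and 1 cannibal → the new quay.  (the old quay: 0M 0C; the new quay: 4M 3C)

11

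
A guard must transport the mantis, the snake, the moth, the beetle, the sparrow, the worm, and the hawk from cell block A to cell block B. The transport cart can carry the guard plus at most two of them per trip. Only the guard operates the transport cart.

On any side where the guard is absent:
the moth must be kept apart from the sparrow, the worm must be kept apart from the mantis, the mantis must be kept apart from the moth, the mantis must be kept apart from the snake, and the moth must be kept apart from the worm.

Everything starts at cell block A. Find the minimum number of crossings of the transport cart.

11

Counting alone: the guard can take at most 2 across per trip to cell block B, so moving all 7 needs at least 4 loaded trips out, with a return between consecutive ones — at least 7 crossings.
The safety rule pushes this higher. Following every safe sequence of crossings, the most of the 7 that can be at cell block B as the transport cart arrives there on crossings 7, 9 is 5, 6 respectively — never all 7.
So no plan with fewer than 11 crossings exists, and this one achieves 11:
1. Guard goes to cell block B with the mantis and the moth.  [cell block A: the beetle, the hawk, the snake, the sparrow, the worm | cell block B: the mantis, the moth]
2. Guard goes back to cell block A with the mantis.  [cell block A: the beetle, the hawk, the mantis, the snake, the sparrow, the worm | cell block B: the moth]
3. Guard goes to cell block B with the mantis and the snake.  [cell block A: the beetle, the hawk, the sparrow, the worm | cell block B: the mantis, the moth, the snake]
4. Guard goes back to cell block A with the mantis.  [cell block A: the beetle, the hawk, the mantis, the sparrow, the worm | cell block B: the moth, the snake]
5. Guard goes to cell block B with the beetle and the mantis.  [cell block A: the hawk, the sparrow, the worm | cell block B: the beetle, the mantis, the moth, the snake]
6. Guard goes back to cell block A with the mantis.  [cell block A: the hawk, the mantis, the sparrow, the worm | cell block B: the beetle, the moth, the snake]
7. Guard goes to cell block B with the hawk and the mantis.  [cell block A: the sparrow, the worm | cell block B: the beetle, the hawk, the mantis, the moth, the snake]
8. Guard goes back to cell block A with the mantis.  [cell block A: the mantis, the sparrow, the worm | cell block B: the beetle, the hawk, the moth, the snake]
9. Guard goes to cell block B with the sparrow and the worm.  [cell block A: the mantis | cell block B: the beetle, the hawk, the moth, the snake, the sparrow, the worm]
10. Guard goes back to cell block A with the moth.  [cell block A: the mantis, the moth | cell block B: the beetle, the hawk, the snake, the sparrow, the worm]
11. Guard goes to cell block B with the mantis and the moth.  [cell block A: — | cell block B: the beetle, the hawk, the mantis, the moth, the snake, the sparrow, the worm]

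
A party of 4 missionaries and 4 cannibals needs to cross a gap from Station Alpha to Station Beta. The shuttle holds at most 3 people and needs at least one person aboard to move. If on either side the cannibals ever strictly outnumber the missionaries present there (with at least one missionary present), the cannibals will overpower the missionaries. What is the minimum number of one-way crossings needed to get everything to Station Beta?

9

Counting alone: each trip to Station Beta takes at most 3 across and each return brings at least 1 back, so after t trips out (and t−1 returns) at most 3t − (t−1) of the 8 are across; that first reaches 8 at t = 4, so at least 7 crossings are needed.
The safety rule pushes this higher. Following every safe sequence of crossings, the most of the 8 that can be at Station Beta as the shuttle arrives there on crossing 7 is 7 — never all 8.
So no plan with fewer than 9 crossings exists, and this one achieves 9:
1. 2 cannibals → Station Beta.  (Station Alpha: 4M 2C; Station Beta: 0M 2C)
2. 1 cannibal ← Station Alpha.  (Station Alpha: 4M 3C; Station Beta: 0M 1C)
3. 3 cannibals → Station Beta.  (Station Alpha: 4M 0C; Station Beta: 0M 4C)
4. 1 cannibal ← Station Alpha.  (Station Alpha: 4M 1C; Station Beta: 0M 3C)
5. 3 missionaries → Station Beta.  (Station Alpha: 1M 1C; Station Beta: 3M 3C)
6. 1 missionary and 1 cannibal ← Station Alpha.  (Station Alpha: 2M 2C; Station Beta: 2M 2C)
7. 2 missionaries → Station Beta.  (Station Alpha: 0M 2C; Station Beta: 4M 2C)
8. 1 cannibal ← Station Alpha.  (Station Alpha: 0M 3C; Station Beta: 4M 1C)
9. 3 cannibals → Station Beta.  (Station Alpha: 0M 0C; Station Beta: 4M 4C)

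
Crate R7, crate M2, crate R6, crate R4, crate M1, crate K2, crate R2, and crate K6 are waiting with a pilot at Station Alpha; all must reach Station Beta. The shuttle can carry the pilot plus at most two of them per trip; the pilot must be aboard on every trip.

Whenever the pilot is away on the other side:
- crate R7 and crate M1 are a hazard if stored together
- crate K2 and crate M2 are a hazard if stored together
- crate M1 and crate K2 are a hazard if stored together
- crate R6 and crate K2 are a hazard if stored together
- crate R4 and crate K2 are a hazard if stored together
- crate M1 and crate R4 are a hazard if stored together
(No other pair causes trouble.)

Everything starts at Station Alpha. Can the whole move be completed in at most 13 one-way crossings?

Yes — this plan uses 13 crossings (≤ 13):
1. Pilot goes to Station Beta with crate K2 and crate M1.  [Station Alpha: crate K6, crate M2, crate R2, crate R4, crate R6, crate R7 | Station Beta: crate K2, crate M1]
2. Pilot goes back to Station Alpha with crate M1.  [Station Alpha: crate K6, crate M1, crate M2, crate R2, crate R4, crate R6, crate R7 | Station Beta: crate K2]
3. Pilot goes to Station Beta with crate R4 and crate R7.  [Station Alpha: crate K6, crate M1, crate M2, crate R2, crate R6 | Station Beta: crate K2, crate R4, crate R7]
4. Pilot goes back to Station Alpha with crate R4.  [Station Alpha: crate K6, crate M1, crate M2, crate R2, crate R4, crate R6 | Station Beta: crate K2, crate R7]
5. Pilot goes to Station Beta with crate M2 and crate R4.  [Station Alpha: crate K6, crate M1, crate R2, crate R6 | Station Beta: crate K2, crate M2, crate R4, crate R7]
6. Pilot goes back to Station Alpha with crate K2.  [Station Alpha: crate K2, crate K6, crate M1, crate R2, crate R6 | Station Beta: crate M2, crate R4, crate R7]
7. Pilot goes to Station Beta with crate M1 and crate R6.  [Station Alpha: crate K2, crate K6, crate R2 | Station Beta: crate M1, crate M2, crate R4, crate R6, crate R7]
8. Pilot goes back to Station Alpha with crate M1.  [Station Alpha: crate K2, crate K6, crate M1, crate R2 | Station Beta: crate M2, crate R4, crate R6, crate R7]
9. Pilot goes to Station Beta with crate M1 and crate R2.  [Station Alpha: crate K2, crate K6 | Station Beta: crate M1, crate M2, crate R2, crate R4, crate R6, crate R7]
10. Pilot goes back to Station Alpha with crate M1.  [Station Alpha: crate K2, crate K6, crate M1 | Station Beta: crate M2, crate R2, crate R4, crate R6, crate R7]
11. Pilot goes to Station Beta with crate K6 and crate M1.  [Station Alpha: crate K2 | Station Beta: crate K6, crate M1, crate M2, crate R2, crate R4, crate R6, crate R7]
12. Pilot goes back to Station Alpha with crate M1.  [Station Alpha: crate K2, crate M1 | Station Beta: crate K6, crate M2, crate R2, crate R4, crate R6, crate R7]
13. Pilot goes to Station Beta with crate K2 and crate M1.  [Station Alpha: — | Station Beta: crate K2, crate K6, crate M1, crate M2, crate R2, crate R4, crate R6, crate R7]

Yes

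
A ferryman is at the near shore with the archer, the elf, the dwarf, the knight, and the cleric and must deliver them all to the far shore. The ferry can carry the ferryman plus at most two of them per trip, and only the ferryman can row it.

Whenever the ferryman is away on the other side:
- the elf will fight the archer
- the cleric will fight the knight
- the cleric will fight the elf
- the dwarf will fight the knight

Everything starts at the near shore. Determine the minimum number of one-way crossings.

Counting alone: the ferryman can take at most 2 across per trip to the far shore, so moving all 5 needs at least 3 loaded trips out, with a return between consecutive ones — at least 5 crossings.
The safety rule pushes this higher. Following every safe sequence of crossings, the most of the 5 that can be at the far shore as the ferry arrives there on crossing 5 is 4 — never all 5.
So no plan with fewer than 7 crossings exists, and this one achieves 7:
1. Ferryman goes to the far shore with the elf and the knight.  [the near shore: the archer, the cleric, the dwarf | the far shore: the elf, the knight]
2. Ferryman goes back to the near shore alone.  [the near shore: the archer, the cleric, the dwarf | the far shore: the elf, the knight]
3. Ferryman goes to the far shore with the archer.  [the near shore: the cleric, the dwarf | the far shore: the archer, the elf, the knight]
4. Ferryman goes back to the near shore with the elf.  [the near shore: the cleric, the dwarf, the elf | the far shore: the archer, the knight]
5. Ferryman goes to the far shore with the cleric and the dwarf.  [the near shore: the elf | the far shore: the archer, the cleric, the dwarf, the knight]
6. Ferryman goes back to the near shore with the knight.  [the near shore: the elf, the knight | the far shore: the archer, the cleric, the dwarf]
7. Ferryman goes to the far shore with the elf and the knight.  [the near shore: — | the far shore: the archer, the cleric, the dwarf, the elf, the knight]

7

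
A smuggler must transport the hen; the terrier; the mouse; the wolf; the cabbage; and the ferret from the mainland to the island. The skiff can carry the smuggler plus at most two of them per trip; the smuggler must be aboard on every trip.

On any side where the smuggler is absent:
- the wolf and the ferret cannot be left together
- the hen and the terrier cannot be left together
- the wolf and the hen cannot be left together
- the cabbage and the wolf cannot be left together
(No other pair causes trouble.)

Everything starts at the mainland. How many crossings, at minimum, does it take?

Counting alone: the smuggler can take at most 2 across per trip to the island, so moving all 6 needs at least 3 loaded trips out, with a return between consecutive ones — at least 5 crossings.
The safety rule pushes this higher. Following every safe sequence of crossings, the most of the 6 that can be at the island as the skiff arrives there on crossing 5 is 5 — never all 6.
So no plan with fewer than 7 crossings exists, and this one achieves 7:
1. Smuggler goes to the island with the hen and the wolf.  [the mainland: the cabbage, the ferret, the mouse, the terrier | the island: the hen, the wolf]
2. Smuggler goes back to the mainland with the hen.  [the mainland: the cabbage, the ferret, the hen, the mouse, the terrier | the island: the wolf]
3. Smuggler goes to the island with the hen and the mouse.  [the mainland: the cabbage, the ferret, the terrier | the island: the hen, the mouse, the wolf]
4. Smuggler goes back to the mainland with the wolf.  [the mainland: the cabbage, the ferret, the terrier, the wolf | the island: the hen, the mouse]
5. Smuggler goes to the island with the cabbage and the ferret.  [the mainland: the terrier, the wolf | the island: the cabbage, the ferret, the hen, the mouse]
6. Smuggler goes back to the mainland alone.  [the mainland: the terrier, the wolf | the island: the cabbage, the ferret, the hen, the mouse]
7. Smuggler goes to the island with the terrier and the wolf.  [the mainland: — | the island: the cabbage, the ferret, the hen, the mouse, the terrier, the wolf]

7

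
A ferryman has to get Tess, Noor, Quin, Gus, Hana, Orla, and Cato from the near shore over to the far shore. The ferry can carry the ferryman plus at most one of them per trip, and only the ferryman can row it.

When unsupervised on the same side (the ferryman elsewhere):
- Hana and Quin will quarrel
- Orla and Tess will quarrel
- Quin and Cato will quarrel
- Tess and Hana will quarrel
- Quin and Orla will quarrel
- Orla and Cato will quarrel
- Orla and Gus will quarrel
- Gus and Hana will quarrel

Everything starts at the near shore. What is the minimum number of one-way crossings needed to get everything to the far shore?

Whatever the first load, the items left behind include a forbidden pair without the ferryman. No opening move is safe, so no plan exists.

impossible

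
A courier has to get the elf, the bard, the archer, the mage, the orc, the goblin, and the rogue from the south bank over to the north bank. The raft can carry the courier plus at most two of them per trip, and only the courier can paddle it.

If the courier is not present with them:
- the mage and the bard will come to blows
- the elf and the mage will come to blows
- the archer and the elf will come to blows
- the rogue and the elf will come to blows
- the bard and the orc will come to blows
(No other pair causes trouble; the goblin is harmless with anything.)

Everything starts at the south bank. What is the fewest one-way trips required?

Counting alone: the courier can take at most 2 across per trip to the north bank, so moving all 7 needs at least 4 loaded trips out, with a return between consecutive ones — at least 7 crossings.
The safety rule pushes this higher. Following every safe sequence of crossings, the most of the 7 that can be at the north bank as the raft arrives there on crossing 7 is 6 — never all 7.
So no plan with fewer than 9 crossings exists, and this one achieves 9:
1. Courier goes to the north bank with the bard and the elf.  [the south bank: the archer, the goblin, the mage, the orc, the rogue | the north bank: the bard, the elf]
2. Courier goes back to the south bank alone.  [the south bank: the archer, the goblin, the mage, the orc, the rogue | the north bank: the bard, the elf]
3. Courier goes to the north bank with the archer.  [the south bank: the goblin, the mage, the orc, the rogue | the north bank: the archer, the bard, the elf]
4. Courier goes back to the south bank with the elf.  [the south bank: the elf, the goblin, the mage, the orc, the rogue | the north bank: the archer, the bard]
5. Courier goes to the north bank with the mage and the rogue.  [the south bank: the elf, the goblin, the orc | the north bank: the archer, the bard, the mage, the rogue]
6. Courier goes back to the south bank with the bard.  [the south bank: the bard, the elf, the goblin, the orc | the north bank: the archer, the mage, the rogue]
7. Courier goes to the north bank with the goblin and the orc.  [the south bank: the bard, the elf | the north bank: the archer, the goblin, the mage, the orc, the rogue]
8. Courier goes back to the south bank alone.  [the south bank: the bard, the elf | the north bank: the archer, the goblin, the mage, the orc, the rogue]
9. Courier goes to the north bank with the bard and the elf.  [the south bank: — | the north bank: the archer, the bard, the elf, the goblin, the mage, the orc, the rogue]

9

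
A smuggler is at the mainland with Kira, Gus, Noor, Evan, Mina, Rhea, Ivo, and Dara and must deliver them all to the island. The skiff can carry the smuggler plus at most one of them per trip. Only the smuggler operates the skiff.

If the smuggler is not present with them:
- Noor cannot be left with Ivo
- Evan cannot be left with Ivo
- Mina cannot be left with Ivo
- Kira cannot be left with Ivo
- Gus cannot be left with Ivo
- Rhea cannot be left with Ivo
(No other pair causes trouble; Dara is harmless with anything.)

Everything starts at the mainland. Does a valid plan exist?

No

Following every safe sequence of crossings from the start, the most of the 8 that can be at the island as the skiff arrives there on crossings 1, 3, 5 is 1, 2, 3 respectively; the best ever achieved is 3 of 8.
From crossing 7 on, no configuration arises that was not already reachable earlier: only 30 distinct safe configurations (who is on which side, and where the skiff is) can ever be reached, none of them has everyone across, and every continuation just revisits them. So no valid plan exists.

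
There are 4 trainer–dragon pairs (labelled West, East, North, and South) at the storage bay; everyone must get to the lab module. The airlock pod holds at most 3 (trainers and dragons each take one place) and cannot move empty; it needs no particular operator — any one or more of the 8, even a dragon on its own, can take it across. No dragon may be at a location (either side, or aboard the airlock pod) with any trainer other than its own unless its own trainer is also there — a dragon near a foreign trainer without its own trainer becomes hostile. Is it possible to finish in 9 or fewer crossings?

Yes

Yes — this plan uses 9 crossings (≤ 9):
1. dragon West and trainer West cross → the lab module.
2. trainer West crosses ← the storage bay.
3. dragon East, trainer East, and trainer West cross → the lab module.
4. dragon West and trainer West cross ← the storage bay.
5. trainer North, trainer South, and trainer West cross → the lab module.
6. dragon East crosses ← the storage bay.
7. dragon East and dragon West cross → the lab module.
8. dragon West crosses ← the storage bay.
9. dragon North, dragon South, and dragon West cross → the lab module.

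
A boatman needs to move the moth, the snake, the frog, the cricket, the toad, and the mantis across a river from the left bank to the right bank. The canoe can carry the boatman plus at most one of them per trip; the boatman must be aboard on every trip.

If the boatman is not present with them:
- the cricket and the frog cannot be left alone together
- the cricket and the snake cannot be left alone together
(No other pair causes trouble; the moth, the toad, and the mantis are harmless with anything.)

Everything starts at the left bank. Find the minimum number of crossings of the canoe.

13

Counting alone: the boatman can take at most 1 across per trip to the right bank, so moving all 6 needs at least 6 loaded trips out, with a return between consecutive ones — at least 11 crossings.
The safety rule pushes this higher. Following every safe sequence of crossings, the most of the 6 that can be at the right bank as the canoe arrives there on crossing 11 is 5 — never all 6.
So no plan with fewer than 13 crossings exists, and this one achieves 13:
1. Boatman goes to the right bank with the cricket.
2. Boatman goes back to the left bank alone.
3. Boatman goes to the right bank with the moth.
4. Boatman goes back to the left bank alone.
5. Boatman goes to the right bank with the snake.
6. Boatman goes back to the left bank with the cricket.
7. Boatman goes to the right bank with the frog.
8. Boatman goes back to the left bank alone.
9. Boatman goes to the right bank with the toad.
10. Boatman goes back to the left bank alone.
11. Boatman goes to the right bank with the mantis.
12. Boatman goes back to the left bank alone.
13. Boatman goes to the right bank with the cricket.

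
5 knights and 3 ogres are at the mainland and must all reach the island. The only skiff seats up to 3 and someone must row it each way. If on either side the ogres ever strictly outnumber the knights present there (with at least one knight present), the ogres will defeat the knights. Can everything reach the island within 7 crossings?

Yes

Yes — this plan uses 7 crossings (≤ 7):
1. 2 ogres → the island.  (the mainland: 5K 1O; the island: 0K 2O)
2. 1 ogre ← the mainland.  (the mainland: 5K 2O; the island: 0K 1O)
3. 2 knights and 1 ogre → the island.  (the mainland: 3K 1O; the island: 2K 2O)
4. 1 ogre ← the mainland.  (the mainland: 3K 2O; the island: 2K 1O)
5. 1 knight and 2 ogres → the island.  (the mainland: 2K 0O; the island: 3K 3O)
6. 1 ogre ← the mainland.  (the mainland: 2K 1O; the island: 3K 2O)
7. 2 knights and 1 ogre → the island.  (the mainland: 0K 0O; the island: 5K 3O)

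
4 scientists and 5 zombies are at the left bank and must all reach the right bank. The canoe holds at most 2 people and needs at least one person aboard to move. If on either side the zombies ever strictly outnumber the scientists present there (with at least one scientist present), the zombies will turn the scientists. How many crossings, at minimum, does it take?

The zombies already outnumber the scientists at the left bank before anyone moves, so the starting position itself is disallowed.

impossible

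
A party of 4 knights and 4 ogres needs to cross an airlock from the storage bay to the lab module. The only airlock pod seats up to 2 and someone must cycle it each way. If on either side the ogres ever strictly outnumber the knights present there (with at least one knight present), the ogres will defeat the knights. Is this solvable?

Following every safe sequence of crossings from the start, the most of the 8 that can be at the lab module as the airlock pod arrives there on crossings 1, 3, 5 is 2, 3, 4 respectively; the best ever achieved is 4 of 8.
From crossing 7 on, no configuration arises that was not already reachable earlier: only 11 distinct safe configurations (who is on which side, and where the airlock pod is) can ever be reached, none of them has everyone across, and every continuation just revisits them. They are: 0 knights + 0 ogres across (airlock pod back at the start); 0 knights + 1 ogre across (airlock pod there); 0 knights + 1 ogre across (airlock pod back at the start); 0 knights + 2 ogres across (airlock pod there); 0 knights + 2 ogres across (airlock pod back at the start); 0 knights + 3 ogres across (airlock pod there); 0 knights + 3 ogres across (airlock pod back at the start); 0 knights + 4 ogres across (airlock pod there); 1 knight + 1 ogre across (airlock pod there); 1 knight + 1 ogre across (airlock pod back at the start); 2 knights + 2 ogres across (airlock pod there). So no valid plan exists.

No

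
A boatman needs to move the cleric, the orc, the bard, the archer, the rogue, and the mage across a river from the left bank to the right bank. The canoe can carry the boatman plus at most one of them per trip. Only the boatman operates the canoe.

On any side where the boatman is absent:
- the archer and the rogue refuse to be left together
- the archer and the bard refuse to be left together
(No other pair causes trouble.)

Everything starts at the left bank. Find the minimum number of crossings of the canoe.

13

Counting alone: the boatman can take at most 1 across per trip to the right bank, so moving all 6 needs at least 6 loaded trips out, with a return between consecutive ones — at least 11 crossings.
The safety rule pushes this higher. Following every safe sequence of crossings, the most of the 6 that can be at the right bank as the canoe arrives there on crossing 11 is 5 — never all 6.
So no plan with fewer than 13 crossings exists, and this one achieves 13:
1. Boatman goes to the right bank with the archer.  [the left bank: the bard, the cleric, the mage, the orc, the rogue | the right bank: the archer]
2. Boatman goes back to the left bank alone.  [the left bank: the bard, the cleric, the mage, the orc, the rogue | the right bank: the archer]
3. Boatman goes to the right bank with the cleric.  [the left bank: the bard, the mage, the orc, the rogue | the right bank: the archer, the cleric]
4. Boatman goes back to the left bank alone.  [the left bank: the bard, the mage, the orc, the rogue | the right bank: the archer, the cleric]
5. Boatman goes to the right bank with the orc.  [the left bank: the bard, the mage, the rogue | the right bank: the archer, the cleric, the orc]
6. Boatman goes back to the left bank alone.  [the left bank: the bard, the mage, the rogue | the right bank: the archer, the cleric, the orc]
7. Boatman goes to the right bank with the bard.  [the left bank: the mage, the rogue | the right bank: the archer, the bard, the cleric, the orc]
8. Boatman goes back to the left bank with the archer.  [the left bank: the archer, the mage, the rogue | the right bank: the bard, the cleric, the orc]
9. Boatman goes to the right bank with the rogue.  [the left bank: the archer, the mage | the right bank: the bard, the cleric, the orc, the rogue]
10. Boatman goes back to the left bank alone.  [the left bank: the archer, the mage | the right bank: the bard, the cleric, the orc, the rogue]
11. Boatman goes to the right bank with the mage.  [the left bank: the archer | the right bank: the bard, the cleric, the mage, the orc, the rogue]
12. Boatman goes back to the left bank alone.  [the left bank: the archer | the right bank: the bard, the cleric, the mage, the orc, the rogue]
13. Boatman goes to the right bank with the archer.  [the left bank: — | the right bank: the archer, the bard, the cleric, the mage, the orc, the rogue]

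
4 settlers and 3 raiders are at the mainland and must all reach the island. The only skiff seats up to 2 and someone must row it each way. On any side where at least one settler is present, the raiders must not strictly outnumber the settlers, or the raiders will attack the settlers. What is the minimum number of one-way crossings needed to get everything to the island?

Counting alone: each trip to the island takes at most 2 across and each return brings at least 1 back, so after t trips out (and t−1 returns) at most 2t − (t−1) of the 7 are across; that first reaches 7 at t = 6, so at least 11 crossings are needed.
The plan below uses exactly 11 crossings, so it is optimal:
1. 2 raiders → the island.  (the mainland: 4S 1R; the island: 0S 2R)
2. 1 raider ← the mainland.  (the mainland: 4S 2R; the island: 0S 1R)
3. 2 raiders → the island.  (the mainland: 4S 0R; the island: 0S 3R)
4. 1 raider ← the mainland.  (the mainland: 4S 1R; the island: 0S 2R)
5. 2 settlers → the island.  (the mainland: 2S 1R; the island: 2S 2R)
6. 1 raider ← the mainland.  (the mainland: 2S 2R; the island: 2S 1R)
7. 1 settler and 1 raider → the island.  (the mainland: 1S 1R; the island: 3S 2R)
8. 1 settler ← the mainland.  (the mainland: 2S 1R; the island: 2S 2R)
9. 1 settler and 1 raider → the island.  (the mainland: 1S 0R; the island: 3S 3R)
10. 1 raider ← the mainland.  (the mainland: 1S 1R; the island: 3S 2R)
11. 1 settler and 1 raider → the island.  (the mainland: 0S 0R; the island: 4S 3R)

11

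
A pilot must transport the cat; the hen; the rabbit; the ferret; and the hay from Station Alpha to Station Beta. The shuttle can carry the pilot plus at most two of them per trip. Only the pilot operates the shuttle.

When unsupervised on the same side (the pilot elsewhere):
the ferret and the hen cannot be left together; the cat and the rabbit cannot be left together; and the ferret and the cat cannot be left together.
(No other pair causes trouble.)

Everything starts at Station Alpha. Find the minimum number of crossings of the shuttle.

Counting alone: the pilot can take at most 2 across per trip to Station Beta, so moving all 5 needs at least 3 loaded trips out, with a return between consecutive ones — at least 5 crossings.
The plan below uses exactly 5 crossings, so it is optimal:
1. Pilot goes to Station Beta with the cat and the hen.
2. Pilot goes back to Station Alpha alone.
3. Pilot goes to Station Beta with the hay.
4. Pilot goes back to Station Alpha alone.
5. Pilot goes to Station Beta with the ferret and the rabbit.

5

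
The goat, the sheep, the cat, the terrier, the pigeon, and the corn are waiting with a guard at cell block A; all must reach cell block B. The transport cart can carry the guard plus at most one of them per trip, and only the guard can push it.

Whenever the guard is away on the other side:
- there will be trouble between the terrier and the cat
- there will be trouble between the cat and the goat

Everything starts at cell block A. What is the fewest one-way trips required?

Counting alone: the guard can take at most 1 across per trip to cell block B, so moving all 6 needs at least 6 loaded trips out, with a return between consecutive ones — at least 11 crossings.
The safety rule pushes this higher. Following every safe sequence of crossings, the most of the 6 that can be at cell block B as the transport cart arrives there on crossing 11 is 5 — never all 6.
So no plan with fewer than 13 crossings exists, and this one achieves 13:
1. Guard goes to cell block B with the cat.
2. Guard goes back to cell block A alone.
3. Guard goes to cell block B with the goat.
4. Guard goes back to cell block A with the cat.
5. Guard goes to cell block B with the terrier.
6. Guard goes back to cell block A alone.
7. Guard goes to cell block B with the sheep.
8. Guard goes back to cell block A alone.
9. Guard goes to cell block B with the pigeon.
10. Guard goes back to cell block A alone.
11. Guard goes to cell block B with the corn.
12. Guard goes back to cell block A alone.
13. Guard goes to cell block B with the cat.

13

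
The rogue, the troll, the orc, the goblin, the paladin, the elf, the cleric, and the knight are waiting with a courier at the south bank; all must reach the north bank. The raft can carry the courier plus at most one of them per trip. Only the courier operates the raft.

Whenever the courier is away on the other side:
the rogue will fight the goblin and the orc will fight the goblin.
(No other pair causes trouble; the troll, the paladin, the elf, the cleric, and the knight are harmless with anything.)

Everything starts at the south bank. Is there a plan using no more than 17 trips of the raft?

Yes — this plan uses 17 crossings (≤ 17):
1. Courier goes to the north bank with the goblin.  [the south bank: the cleric, the elf, the knight, the orc, the paladin, the rogue, the troll | the north bank: the goblin]
2. Courier goes back to the south bank alone.  [the south bank: the cleric, the elf, the knight, the orc, the paladin, the rogue, the troll | the north bank: the goblin]
3. Courier goes to the north bank with the rogue.  [the south bank: the cleric, the elf, the knight, the orc, the paladin, the troll | the north bank: the goblin, the rogue]
4. Courier goes back to the south bank with the goblin.  [the south bank: the cleric, the elf, the goblin, the knight, the orc, the paladin, the troll | the north bank: the rogue]
5. Courier goes to the north bank with the orc.  [the south bank: the cleric, the elf, the goblin, the knight, the paladin, the troll | the north bank: the orc, the rogue]
6. Courier goes back to the south bank alone.  [the south bank: the cleric, the elf, the goblin, the knight, the paladin, the troll | the north bank: the orc, the rogue]
7. Courier goes to the north bank with the troll.  [the south bank: the cleric, the elf, the goblin, the knight, the paladin | the north bank: the orc, the rogue, the troll]
8. Courier goes back to the south bank alone.  [the south bank: the cleric, the elf, the goblin, the knight, the paladin | the north bank: the orc, the rogue, the troll]
9. Courier goes to the north bank with the paladin.  [the south bank: the cleric, the elf, the goblin, the knight | the north bank: the orc, the paladin, the rogue, the troll]
10. Courier goes back to the south bank alone.  [the south bank: the cleric, the elf, the goblin, the knight | the north bank: the orc, the paladin, the rogue, the troll]
11. Courier goes to the north bank with the elf.  [the south bank: the cleric, the goblin, the knight | the north bank: the elf, the orc, the paladin, the rogue, the troll]
12. Courier goes back to the south bank alone.  [the south bank: the cleric, the goblin, the knight | the north bank: the elf, the orc, the paladin, the rogue, the troll]
13. Courier goes to the north bank with the cleric.  [the south bank: the goblin, the knight | the north bank: the cleric, the elf, the orc, the paladin, the rogue, the troll]
14. Courier goes back to the south bank alone.  [the south bank: the goblin, the knight | the north bank: the cleric, the elf, the orc, the paladin, the rogue, the troll]
15. Courier goes to the north bank with the knight.  [the south bank: the goblin | the north bank: the cleric, the elf, the knight, the orc, the paladin, the rogue, the troll]
16. Courier goes back to the south bank alone.  [the south bank: the goblin | the north bank: the cleric, the elf, the knight, the orc, the paladin, the rogue, the troll]
17. Courier goes to the north bank with the goblin.  [the south bank: — | the north bank: the cleric, the elf, the goblin, the knight, the orc, the paladin, the rogue, the troll]

Yes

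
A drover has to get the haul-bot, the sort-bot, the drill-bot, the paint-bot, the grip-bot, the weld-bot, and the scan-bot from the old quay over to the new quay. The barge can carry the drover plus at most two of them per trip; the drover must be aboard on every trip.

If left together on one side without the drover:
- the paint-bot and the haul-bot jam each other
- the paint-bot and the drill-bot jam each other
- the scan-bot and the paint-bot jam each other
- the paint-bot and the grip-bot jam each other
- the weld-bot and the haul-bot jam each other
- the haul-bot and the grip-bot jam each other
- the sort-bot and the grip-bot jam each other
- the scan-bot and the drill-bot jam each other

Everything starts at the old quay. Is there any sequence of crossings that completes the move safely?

No

Whatever the first load, the items left behind include a forbidden pair without the drover. No opening move is safe, so no plan exists.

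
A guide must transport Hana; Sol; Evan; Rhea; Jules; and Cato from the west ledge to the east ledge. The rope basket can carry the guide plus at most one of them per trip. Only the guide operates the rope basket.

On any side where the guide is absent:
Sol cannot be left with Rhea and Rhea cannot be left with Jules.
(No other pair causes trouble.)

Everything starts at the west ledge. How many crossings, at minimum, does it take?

13

Counting alone: the guide can take at most 1 across per trip to the east ledge, so moving all 6 needs at least 6 loaded trips out, with a return between consecutive ones — at least 11 crossings.
The safety rule pushes this higher. Following every safe sequence of crossings, the most of the 6 that can be at the east ledge as the rope basket arrives there on crossing 11 is 5 — never all 6.
So no plan with fewer than 13 crossings exists, and this one achieves 13:
1. Guide goes to the east ledge with Rhea.  [the west ledge: Cato, Evan, Hana, Jules, Sol | the east ledge: Rhea]
2. Guide goes back to the west ledge alone.  [the west ledge: Cato, Evan, Hana, Jules, Sol | the east ledge: Rhea]
3. Guide goes to the east ledge with Hana.  [the west ledge: Cato, Evan, Jules, Sol | the east ledge: Hana, Rhea]
4. Guide goes back to the west ledge alone.  [the west ledge: Cato, Evan, Jules, Sol | the east ledge: Hana, Rhea]
5. Guide goes to the east ledge with Sol.  [the west ledge: Cato, Evan, Jules | the east ledge: Hana, Rhea, Sol]
6. Guide goes back to the west ledge with Rhea.  [the west ledge: Cato, Evan, Jules, Rhea | the east ledge: Hana, Sol]
7. Guide goes to the east ledge with Jules.  [the west ledge: Cato, Evan, Rhea | the east ledge: Hana, Jules, Sol]
8. Guide goes back to the west ledge alone.  [the west ledge: Cato, Evan, Rhea | the east ledge: Hana, Jules, Sol]
9. Guide goes to the east ledge with Evan.  [the west ledge: Cato, Rhea | the east ledge: Evan, Hana, Jules, Sol]
10. Guide goes back to the west ledge alone.  [the west ledge: Cato, Rhea | the east ledge: Evan, Hana, Jules, Sol]
11. Guide goes to the east ledge with Cato.  [the west ledge: Rhea | the east ledge: Cato, Evan, Hana, Jules, Sol]
12. Guide goes back to the west ledge alone.  [the west ledge: Rhea | the east ledge: Cato, Evan, Hana, Jules, Sol]
13. Guide goes to the east ledge with Rhea.  [the west ledge: — | the east ledge: Cato, Evan, Hana, Jules, Rhea, Sol]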